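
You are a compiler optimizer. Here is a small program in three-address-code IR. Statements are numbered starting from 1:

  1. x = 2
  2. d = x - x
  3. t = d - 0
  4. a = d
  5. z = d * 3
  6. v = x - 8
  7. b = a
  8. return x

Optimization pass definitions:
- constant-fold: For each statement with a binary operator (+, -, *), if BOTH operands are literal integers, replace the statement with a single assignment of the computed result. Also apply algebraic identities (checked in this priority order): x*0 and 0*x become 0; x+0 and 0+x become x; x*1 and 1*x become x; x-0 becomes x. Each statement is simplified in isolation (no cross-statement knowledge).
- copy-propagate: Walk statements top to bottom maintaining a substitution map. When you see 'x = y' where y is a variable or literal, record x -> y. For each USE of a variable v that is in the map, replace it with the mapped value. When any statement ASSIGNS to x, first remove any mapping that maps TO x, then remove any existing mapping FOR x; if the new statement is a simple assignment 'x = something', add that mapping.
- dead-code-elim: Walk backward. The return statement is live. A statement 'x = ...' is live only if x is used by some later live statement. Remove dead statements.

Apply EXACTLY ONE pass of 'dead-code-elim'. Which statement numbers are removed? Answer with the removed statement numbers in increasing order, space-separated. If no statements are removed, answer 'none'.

Answer: 2 3 4 5 6 7

Derivation:
Backward liveness scan:
Stmt 1 'x = 2': KEEP (x is live); live-in = []
Stmt 2 'd = x - x': DEAD (d not in live set ['x'])
Stmt 3 't = d - 0': DEAD (t not in live set ['x'])
Stmt 4 'a = d': DEAD (a not in live set ['x'])
Stmt 5 'z = d * 3': DEAD (z not in live set ['x'])
Stmt 6 'v = x - 8': DEAD (v not in live set ['x'])
Stmt 7 'b = a': DEAD (b not in live set ['x'])
Stmt 8 'return x': KEEP (return); live-in = ['x']
Removed statement numbers: [2, 3, 4, 5, 6, 7]
Surviving IR:
  x = 2
  return x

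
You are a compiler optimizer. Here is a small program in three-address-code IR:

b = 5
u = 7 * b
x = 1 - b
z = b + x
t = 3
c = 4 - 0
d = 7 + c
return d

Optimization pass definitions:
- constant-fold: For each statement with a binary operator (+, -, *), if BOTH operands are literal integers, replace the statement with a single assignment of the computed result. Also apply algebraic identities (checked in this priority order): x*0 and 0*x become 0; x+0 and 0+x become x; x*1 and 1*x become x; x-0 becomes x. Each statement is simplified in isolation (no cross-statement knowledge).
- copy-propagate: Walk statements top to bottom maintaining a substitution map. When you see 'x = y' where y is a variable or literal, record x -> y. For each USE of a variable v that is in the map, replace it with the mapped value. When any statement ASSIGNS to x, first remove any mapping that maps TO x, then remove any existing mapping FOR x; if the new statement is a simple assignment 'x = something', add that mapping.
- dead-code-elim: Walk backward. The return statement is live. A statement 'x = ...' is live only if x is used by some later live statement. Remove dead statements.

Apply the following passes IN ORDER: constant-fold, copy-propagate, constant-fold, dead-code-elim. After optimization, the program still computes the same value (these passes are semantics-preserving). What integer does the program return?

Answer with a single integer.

Initial IR:
  b = 5
  u = 7 * b
  x = 1 - b
  z = b + x
  t = 3
  c = 4 - 0
  d = 7 + c
  return d
After constant-fold (8 stmts):
  b = 5
  u = 7 * b
  x = 1 - b
  z = b + x
  t = 3
  c = 4
  d = 7 + c
  return d
After copy-propagate (8 stmts):
  b = 5
  u = 7 * 5
  x = 1 - 5
  z = 5 + x
  t = 3
  c = 4
  d = 7 + 4
  return d
After constant-fold (8 stmts):
  b = 5
  u = 35
  x = -4
  z = 5 + x
  t = 3
  c = 4
  d = 11
  return d
After dead-code-elim (2 stmts):
  d = 11
  return d
Evaluate:
  b = 5  =>  b = 5
  u = 7 * b  =>  u = 35
  x = 1 - b  =>  x = -4
  z = b + x  =>  z = 1
  t = 3  =>  t = 3
  c = 4 - 0  =>  c = 4
  d = 7 + c  =>  d = 11
  return d = 11

Answer: 11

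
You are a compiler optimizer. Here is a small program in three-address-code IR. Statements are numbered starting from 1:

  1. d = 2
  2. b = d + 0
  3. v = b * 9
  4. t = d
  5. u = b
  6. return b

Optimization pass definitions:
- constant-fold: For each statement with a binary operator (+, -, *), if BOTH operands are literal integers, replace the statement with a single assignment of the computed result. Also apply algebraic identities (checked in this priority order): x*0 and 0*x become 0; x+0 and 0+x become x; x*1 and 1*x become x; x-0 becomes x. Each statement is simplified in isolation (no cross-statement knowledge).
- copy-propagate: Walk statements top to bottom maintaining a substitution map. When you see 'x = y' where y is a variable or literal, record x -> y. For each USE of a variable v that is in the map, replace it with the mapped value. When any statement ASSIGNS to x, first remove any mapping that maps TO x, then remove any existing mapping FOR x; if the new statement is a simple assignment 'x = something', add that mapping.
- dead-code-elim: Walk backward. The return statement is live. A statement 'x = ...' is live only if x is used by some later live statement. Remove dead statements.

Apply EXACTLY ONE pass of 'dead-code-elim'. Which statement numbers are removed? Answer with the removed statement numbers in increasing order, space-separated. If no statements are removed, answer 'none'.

Backward liveness scan:
Stmt 1 'd = 2': KEEP (d is live); live-in = []
Stmt 2 'b = d + 0': KEEP (b is live); live-in = ['d']
Stmt 3 'v = b * 9': DEAD (v not in live set ['b'])
Stmt 4 't = d': DEAD (t not in live set ['b'])
Stmt 5 'u = b': DEAD (u not in live set ['b'])
Stmt 6 'return b': KEEP (return); live-in = ['b']
Removed statement numbers: [3, 4, 5]
Surviving IR:
  d = 2
  b = d + 0
  return b

Answer: 3 4 5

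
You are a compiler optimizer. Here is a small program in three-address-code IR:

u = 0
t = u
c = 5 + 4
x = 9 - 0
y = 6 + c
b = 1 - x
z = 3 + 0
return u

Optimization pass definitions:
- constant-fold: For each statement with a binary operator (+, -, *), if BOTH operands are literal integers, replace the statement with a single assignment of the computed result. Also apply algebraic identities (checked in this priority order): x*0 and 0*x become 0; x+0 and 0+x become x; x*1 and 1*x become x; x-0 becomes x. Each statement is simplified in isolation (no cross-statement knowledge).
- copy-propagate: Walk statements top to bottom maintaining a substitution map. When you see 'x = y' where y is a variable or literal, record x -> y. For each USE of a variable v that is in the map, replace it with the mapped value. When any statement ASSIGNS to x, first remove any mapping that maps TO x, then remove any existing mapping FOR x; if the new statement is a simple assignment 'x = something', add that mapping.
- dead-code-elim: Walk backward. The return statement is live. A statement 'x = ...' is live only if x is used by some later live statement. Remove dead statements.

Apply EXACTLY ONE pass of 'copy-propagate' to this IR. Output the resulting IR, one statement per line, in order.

Applying copy-propagate statement-by-statement:
  [1] u = 0  (unchanged)
  [2] t = u  -> t = 0
  [3] c = 5 + 4  (unchanged)
  [4] x = 9 - 0  (unchanged)
  [5] y = 6 + c  (unchanged)
  [6] b = 1 - x  (unchanged)
  [7] z = 3 + 0  (unchanged)
  [8] return u  -> return 0
Result (8 stmts):
  u = 0
  t = 0
  c = 5 + 4
  x = 9 - 0
  y = 6 + c
  b = 1 - x
  z = 3 + 0
  return 0

Answer: u = 0
t = 0
c = 5 + 4
x = 9 - 0
y = 6 + c
b = 1 - x
z = 3 + 0
return 0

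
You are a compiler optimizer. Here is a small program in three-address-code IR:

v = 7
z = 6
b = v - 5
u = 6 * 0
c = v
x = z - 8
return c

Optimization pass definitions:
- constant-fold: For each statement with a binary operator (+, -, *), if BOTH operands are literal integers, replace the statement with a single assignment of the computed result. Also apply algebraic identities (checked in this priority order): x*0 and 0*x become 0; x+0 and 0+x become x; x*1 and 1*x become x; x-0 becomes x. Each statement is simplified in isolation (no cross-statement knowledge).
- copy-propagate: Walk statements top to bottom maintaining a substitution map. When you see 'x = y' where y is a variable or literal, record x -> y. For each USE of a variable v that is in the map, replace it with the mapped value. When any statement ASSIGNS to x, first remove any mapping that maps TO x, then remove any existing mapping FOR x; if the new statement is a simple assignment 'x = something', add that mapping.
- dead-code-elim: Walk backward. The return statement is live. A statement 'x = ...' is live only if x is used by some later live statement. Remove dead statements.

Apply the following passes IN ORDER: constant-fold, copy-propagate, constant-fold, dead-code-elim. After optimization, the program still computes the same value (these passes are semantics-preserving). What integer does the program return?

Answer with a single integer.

Initial IR:
  v = 7
  z = 6
  b = v - 5
  u = 6 * 0
  c = v
  x = z - 8
  return c
After constant-fold (7 stmts):
  v = 7
  z = 6
  b = v - 5
  u = 0
  c = v
  x = z - 8
  return c
After copy-propagate (7 stmts):
  v = 7
  z = 6
  b = 7 - 5
  u = 0
  c = 7
  x = 6 - 8
  return 7
After constant-fold (7 stmts):
  v = 7
  z = 6
  b = 2
  u = 0
  c = 7
  x = -2
  return 7
After dead-code-elim (1 stmts):
  return 7
Evaluate:
  v = 7  =>  v = 7
  z = 6  =>  z = 6
  b = v - 5  =>  b = 2
  u = 6 * 0  =>  u = 0
  c = v  =>  c = 7
  x = z - 8  =>  x = -2
  return c = 7

Answer: 7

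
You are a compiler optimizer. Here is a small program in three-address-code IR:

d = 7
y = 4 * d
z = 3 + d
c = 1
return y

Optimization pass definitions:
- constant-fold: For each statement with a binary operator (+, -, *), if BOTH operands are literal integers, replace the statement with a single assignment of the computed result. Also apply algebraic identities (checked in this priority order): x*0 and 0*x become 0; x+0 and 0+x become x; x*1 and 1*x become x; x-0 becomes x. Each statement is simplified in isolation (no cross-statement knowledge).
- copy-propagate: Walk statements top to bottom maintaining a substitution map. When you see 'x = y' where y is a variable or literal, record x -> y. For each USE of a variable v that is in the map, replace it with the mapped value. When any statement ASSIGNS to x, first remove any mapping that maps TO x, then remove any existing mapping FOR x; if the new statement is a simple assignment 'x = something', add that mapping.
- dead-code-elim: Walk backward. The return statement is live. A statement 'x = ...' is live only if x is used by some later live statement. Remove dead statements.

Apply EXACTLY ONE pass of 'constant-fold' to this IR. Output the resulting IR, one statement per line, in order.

Applying constant-fold statement-by-statement:
  [1] d = 7  (unchanged)
  [2] y = 4 * d  (unchanged)
  [3] z = 3 + d  (unchanged)
  [4] c = 1  (unchanged)
  [5] return y  (unchanged)
Result (5 stmts):
  d = 7
  y = 4 * d
  z = 3 + d
  c = 1
  return y

Answer: d = 7
y = 4 * d
z = 3 + d
c = 1
return y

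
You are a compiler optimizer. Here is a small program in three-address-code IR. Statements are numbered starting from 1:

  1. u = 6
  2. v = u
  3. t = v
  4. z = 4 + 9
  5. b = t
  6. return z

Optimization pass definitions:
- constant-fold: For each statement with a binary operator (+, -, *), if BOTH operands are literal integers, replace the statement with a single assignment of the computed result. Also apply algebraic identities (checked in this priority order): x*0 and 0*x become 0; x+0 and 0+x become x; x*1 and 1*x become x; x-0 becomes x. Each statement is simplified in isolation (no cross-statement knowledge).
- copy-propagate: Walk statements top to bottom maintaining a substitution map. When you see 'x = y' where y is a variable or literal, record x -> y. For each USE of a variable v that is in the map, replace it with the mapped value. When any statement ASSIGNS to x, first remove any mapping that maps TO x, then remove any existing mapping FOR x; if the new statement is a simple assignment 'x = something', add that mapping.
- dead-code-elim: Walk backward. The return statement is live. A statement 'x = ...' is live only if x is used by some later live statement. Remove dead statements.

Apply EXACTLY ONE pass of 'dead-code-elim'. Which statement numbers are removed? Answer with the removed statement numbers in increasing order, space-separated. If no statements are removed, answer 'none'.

Answer: 1 2 3 5

Derivation:
Backward liveness scan:
Stmt 1 'u = 6': DEAD (u not in live set [])
Stmt 2 'v = u': DEAD (v not in live set [])
Stmt 3 't = v': DEAD (t not in live set [])
Stmt 4 'z = 4 + 9': KEEP (z is live); live-in = []
Stmt 5 'b = t': DEAD (b not in live set ['z'])
Stmt 6 'return z': KEEP (return); live-in = ['z']
Removed statement numbers: [1, 2, 3, 5]
Surviving IR:
  z = 4 + 9
  return z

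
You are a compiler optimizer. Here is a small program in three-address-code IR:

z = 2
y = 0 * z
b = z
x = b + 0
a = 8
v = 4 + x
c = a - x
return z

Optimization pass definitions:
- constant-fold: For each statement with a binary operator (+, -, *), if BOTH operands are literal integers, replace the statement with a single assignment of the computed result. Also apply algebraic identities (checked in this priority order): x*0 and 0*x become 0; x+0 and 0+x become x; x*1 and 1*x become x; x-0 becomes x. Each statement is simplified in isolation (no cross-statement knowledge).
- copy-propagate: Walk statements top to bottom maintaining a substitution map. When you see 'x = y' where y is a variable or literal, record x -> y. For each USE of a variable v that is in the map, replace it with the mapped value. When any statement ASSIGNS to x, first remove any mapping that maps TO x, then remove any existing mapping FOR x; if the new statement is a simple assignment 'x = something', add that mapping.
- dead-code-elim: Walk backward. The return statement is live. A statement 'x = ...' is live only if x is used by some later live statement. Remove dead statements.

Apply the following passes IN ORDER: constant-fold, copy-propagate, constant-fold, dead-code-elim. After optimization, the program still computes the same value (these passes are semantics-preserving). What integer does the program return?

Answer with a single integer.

Initial IR:
  z = 2
  y = 0 * z
  b = z
  x = b + 0
  a = 8
  v = 4 + x
  c = a - x
  return z
After constant-fold (8 stmts):
  z = 2
  y = 0
  b = z
  x = b
  a = 8
  v = 4 + x
  c = a - x
  return z
After copy-propagate (8 stmts):
  z = 2
  y = 0
  b = 2
  x = 2
  a = 8
  v = 4 + 2
  c = 8 - 2
  return 2
After constant-fold (8 stmts):
  z = 2
  y = 0
  b = 2
  x = 2
  a = 8
  v = 6
  c = 6
  return 2
After dead-code-elim (1 stmts):
  return 2
Evaluate:
  z = 2  =>  z = 2
  y = 0 * z  =>  y = 0
  b = z  =>  b = 2
  x = b + 0  =>  x = 2
  a = 8  =>  a = 8
  v = 4 + x  =>  v = 6
  c = a - x  =>  c = 6
  return z = 2

Answer: 2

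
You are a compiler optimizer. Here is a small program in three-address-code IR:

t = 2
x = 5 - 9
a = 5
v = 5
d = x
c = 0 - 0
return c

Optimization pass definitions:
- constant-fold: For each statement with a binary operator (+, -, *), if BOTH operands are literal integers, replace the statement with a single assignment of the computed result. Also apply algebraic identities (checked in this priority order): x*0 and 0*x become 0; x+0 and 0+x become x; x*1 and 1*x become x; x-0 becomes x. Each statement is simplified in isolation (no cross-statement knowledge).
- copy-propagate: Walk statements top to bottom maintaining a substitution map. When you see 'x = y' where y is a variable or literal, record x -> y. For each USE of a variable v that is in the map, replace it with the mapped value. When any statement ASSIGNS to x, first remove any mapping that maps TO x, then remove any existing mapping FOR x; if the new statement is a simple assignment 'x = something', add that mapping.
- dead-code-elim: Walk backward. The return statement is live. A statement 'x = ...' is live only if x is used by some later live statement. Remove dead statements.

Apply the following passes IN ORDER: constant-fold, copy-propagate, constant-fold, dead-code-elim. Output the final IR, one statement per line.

Initial IR:
  t = 2
  x = 5 - 9
  a = 5
  v = 5
  d = x
  c = 0 - 0
  return c
After constant-fold (7 stmts):
  t = 2
  x = -4
  a = 5
  v = 5
  d = x
  c = 0
  return c
After copy-propagate (7 stmts):
  t = 2
  x = -4
  a = 5
  v = 5
  d = -4
  c = 0
  return 0
After constant-fold (7 stmts):
  t = 2
  x = -4
  a = 5
  v = 5
  d = -4
  c = 0
  return 0
After dead-code-elim (1 stmts):
  return 0

Answer: return 0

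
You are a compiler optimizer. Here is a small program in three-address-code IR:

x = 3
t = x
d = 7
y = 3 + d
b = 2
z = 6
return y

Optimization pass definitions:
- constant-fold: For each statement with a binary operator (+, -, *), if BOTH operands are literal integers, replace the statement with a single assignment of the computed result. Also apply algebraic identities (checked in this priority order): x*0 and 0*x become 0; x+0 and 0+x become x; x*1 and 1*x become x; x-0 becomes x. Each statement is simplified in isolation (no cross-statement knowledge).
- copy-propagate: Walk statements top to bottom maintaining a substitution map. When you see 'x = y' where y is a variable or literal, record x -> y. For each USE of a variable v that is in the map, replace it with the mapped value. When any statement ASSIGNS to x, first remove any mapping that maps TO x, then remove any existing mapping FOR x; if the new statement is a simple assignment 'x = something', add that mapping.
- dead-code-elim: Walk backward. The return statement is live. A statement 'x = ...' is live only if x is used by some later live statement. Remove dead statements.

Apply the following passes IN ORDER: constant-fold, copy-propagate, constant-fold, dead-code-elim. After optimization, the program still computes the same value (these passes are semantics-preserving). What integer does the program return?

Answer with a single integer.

Answer: 10

Derivation:
Initial IR:
  x = 3
  t = x
  d = 7
  y = 3 + d
  b = 2
  z = 6
  return y
After constant-fold (7 stmts):
  x = 3
  t = x
  d = 7
  y = 3 + d
  b = 2
  z = 6
  return y
After copy-propagate (7 stmts):
  x = 3
  t = 3
  d = 7
  y = 3 + 7
  b = 2
  z = 6
  return y
After constant-fold (7 stmts):
  x = 3
  t = 3
  d = 7
  y = 10
  b = 2
  z = 6
  return y
After dead-code-elim (2 stmts):
  y = 10
  return y
Evaluate:
  x = 3  =>  x = 3
  t = x  =>  t = 3
  d = 7  =>  d = 7
  y = 3 + d  =>  y = 10
  b = 2  =>  b = 2
  z = 6  =>  z = 6
  return y = 10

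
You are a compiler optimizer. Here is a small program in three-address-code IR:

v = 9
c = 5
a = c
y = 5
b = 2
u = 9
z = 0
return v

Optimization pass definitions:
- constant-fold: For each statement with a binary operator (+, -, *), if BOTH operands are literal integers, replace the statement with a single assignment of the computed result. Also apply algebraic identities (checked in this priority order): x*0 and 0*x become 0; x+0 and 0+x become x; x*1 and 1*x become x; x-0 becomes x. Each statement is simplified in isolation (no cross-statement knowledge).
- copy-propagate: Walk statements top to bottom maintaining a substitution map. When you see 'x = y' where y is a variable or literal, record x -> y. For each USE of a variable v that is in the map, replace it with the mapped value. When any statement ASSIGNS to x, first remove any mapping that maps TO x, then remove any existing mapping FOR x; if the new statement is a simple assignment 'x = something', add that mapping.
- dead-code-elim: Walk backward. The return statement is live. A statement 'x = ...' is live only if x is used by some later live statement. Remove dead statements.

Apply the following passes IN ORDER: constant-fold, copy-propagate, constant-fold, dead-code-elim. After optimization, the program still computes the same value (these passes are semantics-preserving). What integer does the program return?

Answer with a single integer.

Initial IR:
  v = 9
  c = 5
  a = c
  y = 5
  b = 2
  u = 9
  z = 0
  return v
After constant-fold (8 stmts):
  v = 9
  c = 5
  a = c
  y = 5
  b = 2
  u = 9
  z = 0
  return v
After copy-propagate (8 stmts):
  v = 9
  c = 5
  a = 5
  y = 5
  b = 2
  u = 9
  z = 0
  return 9
After constant-fold (8 stmts):
  v = 9
  c = 5
  a = 5
  y = 5
  b = 2
  u = 9
  z = 0
  return 9
After dead-code-elim (1 stmts):
  return 9
Evaluate:
  v = 9  =>  v = 9
  c = 5  =>  c = 5
  a = c  =>  a = 5
  y = 5  =>  y = 5
  b = 2  =>  b = 2
  u = 9  =>  u = 9
  z = 0  =>  z = 0
  return v = 9

Answer: 9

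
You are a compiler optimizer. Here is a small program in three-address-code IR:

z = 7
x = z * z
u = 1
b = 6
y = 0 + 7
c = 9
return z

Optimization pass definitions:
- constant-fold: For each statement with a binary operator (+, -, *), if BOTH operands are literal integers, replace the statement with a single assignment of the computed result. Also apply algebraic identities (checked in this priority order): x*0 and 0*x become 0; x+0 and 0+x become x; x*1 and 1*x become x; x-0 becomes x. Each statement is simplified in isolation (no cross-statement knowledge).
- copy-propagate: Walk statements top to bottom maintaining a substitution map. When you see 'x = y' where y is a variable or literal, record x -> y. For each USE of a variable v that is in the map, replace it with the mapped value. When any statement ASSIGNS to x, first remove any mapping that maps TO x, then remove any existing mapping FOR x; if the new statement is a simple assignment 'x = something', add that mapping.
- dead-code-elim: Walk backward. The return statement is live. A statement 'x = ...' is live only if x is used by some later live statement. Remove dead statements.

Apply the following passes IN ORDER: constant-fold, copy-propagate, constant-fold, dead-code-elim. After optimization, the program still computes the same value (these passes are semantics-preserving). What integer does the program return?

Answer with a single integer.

Answer: 7

Derivation:
Initial IR:
  z = 7
  x = z * z
  u = 1
  b = 6
  y = 0 + 7
  c = 9
  return z
After constant-fold (7 stmts):
  z = 7
  x = z * z
  u = 1
  b = 6
  y = 7
  c = 9
  return z
After copy-propagate (7 stmts):
  z = 7
  x = 7 * 7
  u = 1
  b = 6
  y = 7
  c = 9
  return 7
After constant-fold (7 stmts):
  z = 7
  x = 49
  u = 1
  b = 6
  y = 7
  c = 9
  return 7
After dead-code-elim (1 stmts):
  return 7
Evaluate:
  z = 7  =>  z = 7
  x = z * z  =>  x = 49
  u = 1  =>  u = 1
  b = 6  =>  b = 6
  y = 0 + 7  =>  y = 7
  c = 9  =>  c = 9
  return z = 7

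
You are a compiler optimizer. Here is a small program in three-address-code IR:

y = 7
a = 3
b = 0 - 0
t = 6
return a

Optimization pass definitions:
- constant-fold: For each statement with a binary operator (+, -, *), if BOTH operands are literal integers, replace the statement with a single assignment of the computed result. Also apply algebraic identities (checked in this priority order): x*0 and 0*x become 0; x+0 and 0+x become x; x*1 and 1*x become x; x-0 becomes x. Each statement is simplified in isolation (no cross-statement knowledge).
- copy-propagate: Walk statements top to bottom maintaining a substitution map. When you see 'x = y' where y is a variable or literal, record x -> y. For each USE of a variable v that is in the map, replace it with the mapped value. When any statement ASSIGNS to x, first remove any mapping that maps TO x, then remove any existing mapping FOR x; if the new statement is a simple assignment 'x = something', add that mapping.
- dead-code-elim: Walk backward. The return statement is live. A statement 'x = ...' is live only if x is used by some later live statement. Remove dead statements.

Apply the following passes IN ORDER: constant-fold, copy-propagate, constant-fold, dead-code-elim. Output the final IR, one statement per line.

Initial IR:
  y = 7
  a = 3
  b = 0 - 0
  t = 6
  return a
After constant-fold (5 stmts):
  y = 7
  a = 3
  b = 0
  t = 6
  return a
After copy-propagate (5 stmts):
  y = 7
  a = 3
  b = 0
  t = 6
  return 3
After constant-fold (5 stmts):
  y = 7
  a = 3
  b = 0
  t = 6
  return 3
After dead-code-elim (1 stmts):
  return 3

Answer: return 3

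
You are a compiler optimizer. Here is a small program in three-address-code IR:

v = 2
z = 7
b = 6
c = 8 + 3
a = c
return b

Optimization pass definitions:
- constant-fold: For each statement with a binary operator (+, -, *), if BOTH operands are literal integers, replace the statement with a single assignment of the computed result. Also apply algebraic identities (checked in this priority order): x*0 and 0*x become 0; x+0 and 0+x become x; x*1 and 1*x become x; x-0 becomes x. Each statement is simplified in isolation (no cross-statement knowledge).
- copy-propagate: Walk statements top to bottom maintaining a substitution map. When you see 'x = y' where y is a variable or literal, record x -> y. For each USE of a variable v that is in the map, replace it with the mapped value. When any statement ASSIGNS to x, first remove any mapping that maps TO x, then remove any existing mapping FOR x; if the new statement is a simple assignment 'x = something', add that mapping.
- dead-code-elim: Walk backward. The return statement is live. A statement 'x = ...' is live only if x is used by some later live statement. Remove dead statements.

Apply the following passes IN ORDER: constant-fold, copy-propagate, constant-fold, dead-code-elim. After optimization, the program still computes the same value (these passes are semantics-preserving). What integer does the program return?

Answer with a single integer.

Answer: 6

Derivation:
Initial IR:
  v = 2
  z = 7
  b = 6
  c = 8 + 3
  a = c
  return b
After constant-fold (6 stmts):
  v = 2
  z = 7
  b = 6
  c = 11
  a = c
  return b
After copy-propagate (6 stmts):
  v = 2
  z = 7
  b = 6
  c = 11
  a = 11
  return 6
After constant-fold (6 stmts):
  v = 2
  z = 7
  b = 6
  c = 11
  a = 11
  return 6
After dead-code-elim (1 stmts):
  return 6
Evaluate:
  v = 2  =>  v = 2
  z = 7  =>  z = 7
  b = 6  =>  b = 6
  c = 8 + 3  =>  c = 11
  a = c  =>  a = 11
  return b = 6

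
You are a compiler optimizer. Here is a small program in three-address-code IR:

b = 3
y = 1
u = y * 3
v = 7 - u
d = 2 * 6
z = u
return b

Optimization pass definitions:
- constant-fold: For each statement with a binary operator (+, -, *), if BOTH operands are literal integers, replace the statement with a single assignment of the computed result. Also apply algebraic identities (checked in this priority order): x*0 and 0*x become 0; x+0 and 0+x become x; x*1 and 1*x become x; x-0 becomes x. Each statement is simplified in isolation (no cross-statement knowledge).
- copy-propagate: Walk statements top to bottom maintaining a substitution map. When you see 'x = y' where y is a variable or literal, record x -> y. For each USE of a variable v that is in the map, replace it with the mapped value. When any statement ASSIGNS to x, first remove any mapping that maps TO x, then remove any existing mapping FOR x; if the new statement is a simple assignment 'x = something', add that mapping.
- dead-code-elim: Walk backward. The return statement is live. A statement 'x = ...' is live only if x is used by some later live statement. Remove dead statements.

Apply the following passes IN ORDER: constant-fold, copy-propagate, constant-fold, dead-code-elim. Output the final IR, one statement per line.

Answer: return 3

Derivation:
Initial IR:
  b = 3
  y = 1
  u = y * 3
  v = 7 - u
  d = 2 * 6
  z = u
  return b
After constant-fold (7 stmts):
  b = 3
  y = 1
  u = y * 3
  v = 7 - u
  d = 12
  z = u
  return b
After copy-propagate (7 stmts):
  b = 3
  y = 1
  u = 1 * 3
  v = 7 - u
  d = 12
  z = u
  return 3
After constant-fold (7 stmts):
  b = 3
  y = 1
  u = 3
  v = 7 - u
  d = 12
  z = u
  return 3
After dead-code-elim (1 stmts):
  return 3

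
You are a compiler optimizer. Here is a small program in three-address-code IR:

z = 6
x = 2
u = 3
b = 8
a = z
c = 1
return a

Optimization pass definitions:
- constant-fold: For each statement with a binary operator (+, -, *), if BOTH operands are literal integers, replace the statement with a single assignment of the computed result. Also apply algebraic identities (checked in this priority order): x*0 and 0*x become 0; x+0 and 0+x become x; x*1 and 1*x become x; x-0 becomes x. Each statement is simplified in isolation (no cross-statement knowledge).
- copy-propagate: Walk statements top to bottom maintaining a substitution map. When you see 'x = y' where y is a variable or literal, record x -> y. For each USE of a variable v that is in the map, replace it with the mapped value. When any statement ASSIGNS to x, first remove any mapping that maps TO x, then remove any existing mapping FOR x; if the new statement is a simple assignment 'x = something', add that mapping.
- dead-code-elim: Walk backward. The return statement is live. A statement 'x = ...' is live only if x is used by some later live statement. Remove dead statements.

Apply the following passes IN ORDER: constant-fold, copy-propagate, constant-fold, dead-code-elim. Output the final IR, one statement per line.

Initial IR:
  z = 6
  x = 2
  u = 3
  b = 8
  a = z
  c = 1
  return a
After constant-fold (7 stmts):
  z = 6
  x = 2
  u = 3
  b = 8
  a = z
  c = 1
  return a
After copy-propagate (7 stmts):
  z = 6
  x = 2
  u = 3
  b = 8
  a = 6
  c = 1
  return 6
After constant-fold (7 stmts):
  z = 6
  x = 2
  u = 3
  b = 8
  a = 6
  c = 1
  return 6
After dead-code-elim (1 stmts):
  return 6

Answer: return 6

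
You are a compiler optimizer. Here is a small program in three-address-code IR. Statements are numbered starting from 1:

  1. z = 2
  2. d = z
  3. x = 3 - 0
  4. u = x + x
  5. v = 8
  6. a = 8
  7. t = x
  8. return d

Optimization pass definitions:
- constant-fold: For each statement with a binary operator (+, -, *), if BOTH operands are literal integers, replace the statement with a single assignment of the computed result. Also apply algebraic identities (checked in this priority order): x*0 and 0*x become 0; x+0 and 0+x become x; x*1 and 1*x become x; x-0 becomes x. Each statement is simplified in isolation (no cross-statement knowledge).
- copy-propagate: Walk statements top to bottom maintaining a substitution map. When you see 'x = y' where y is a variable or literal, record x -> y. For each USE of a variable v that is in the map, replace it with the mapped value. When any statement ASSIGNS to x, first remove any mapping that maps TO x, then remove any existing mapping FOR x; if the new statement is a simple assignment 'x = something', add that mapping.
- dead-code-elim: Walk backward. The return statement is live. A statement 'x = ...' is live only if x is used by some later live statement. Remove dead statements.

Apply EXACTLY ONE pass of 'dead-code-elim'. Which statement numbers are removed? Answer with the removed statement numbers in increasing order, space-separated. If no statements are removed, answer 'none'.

Backward liveness scan:
Stmt 1 'z = 2': KEEP (z is live); live-in = []
Stmt 2 'd = z': KEEP (d is live); live-in = ['z']
Stmt 3 'x = 3 - 0': DEAD (x not in live set ['d'])
Stmt 4 'u = x + x': DEAD (u not in live set ['d'])
Stmt 5 'v = 8': DEAD (v not in live set ['d'])
Stmt 6 'a = 8': DEAD (a not in live set ['d'])
Stmt 7 't = x': DEAD (t not in live set ['d'])
Stmt 8 'return d': KEEP (return); live-in = ['d']
Removed statement numbers: [3, 4, 5, 6, 7]
Surviving IR:
  z = 2
  d = z
  return d

Answer: 3 4 5 6 7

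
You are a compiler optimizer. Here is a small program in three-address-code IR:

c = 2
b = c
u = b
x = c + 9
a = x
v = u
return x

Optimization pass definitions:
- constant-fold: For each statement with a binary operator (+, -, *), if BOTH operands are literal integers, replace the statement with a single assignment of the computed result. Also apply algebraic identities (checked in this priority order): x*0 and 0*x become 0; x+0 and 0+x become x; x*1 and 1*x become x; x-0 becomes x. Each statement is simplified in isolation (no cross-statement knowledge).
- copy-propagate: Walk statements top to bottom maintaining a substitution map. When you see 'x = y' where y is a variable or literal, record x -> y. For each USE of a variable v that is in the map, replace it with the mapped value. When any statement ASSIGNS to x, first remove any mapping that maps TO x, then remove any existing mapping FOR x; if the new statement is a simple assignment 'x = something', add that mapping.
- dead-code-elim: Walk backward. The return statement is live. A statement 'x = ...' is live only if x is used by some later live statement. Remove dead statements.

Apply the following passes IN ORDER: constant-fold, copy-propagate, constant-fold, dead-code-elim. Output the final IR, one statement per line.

Answer: x = 11
return x

Derivation:
Initial IR:
  c = 2
  b = c
  u = b
  x = c + 9
  a = x
  v = u
  return x
After constant-fold (7 stmts):
  c = 2
  b = c
  u = b
  x = c + 9
  a = x
  v = u
  return x
After copy-propagate (7 stmts):
  c = 2
  b = 2
  u = 2
  x = 2 + 9
  a = x
  v = 2
  return x
After constant-fold (7 stmts):
  c = 2
  b = 2
  u = 2
  x = 11
  a = x
  v = 2
  return x
After dead-code-elim (2 stmts):
  x = 11
  return x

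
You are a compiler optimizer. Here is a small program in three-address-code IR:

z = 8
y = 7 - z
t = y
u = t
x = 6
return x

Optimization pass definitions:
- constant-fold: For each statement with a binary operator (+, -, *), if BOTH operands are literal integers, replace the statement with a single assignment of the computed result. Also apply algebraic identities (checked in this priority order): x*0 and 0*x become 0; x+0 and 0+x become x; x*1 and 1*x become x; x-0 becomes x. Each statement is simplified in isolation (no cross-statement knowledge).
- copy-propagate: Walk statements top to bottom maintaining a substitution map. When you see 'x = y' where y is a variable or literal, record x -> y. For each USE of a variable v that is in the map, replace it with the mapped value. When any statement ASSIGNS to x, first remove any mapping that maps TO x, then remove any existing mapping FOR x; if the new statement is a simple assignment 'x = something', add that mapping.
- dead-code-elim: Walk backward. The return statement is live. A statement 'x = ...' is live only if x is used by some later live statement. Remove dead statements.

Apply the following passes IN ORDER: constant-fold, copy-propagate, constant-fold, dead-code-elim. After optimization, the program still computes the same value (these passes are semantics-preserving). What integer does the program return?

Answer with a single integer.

Initial IR:
  z = 8
  y = 7 - z
  t = y
  u = t
  x = 6
  return x
After constant-fold (6 stmts):
  z = 8
  y = 7 - z
  t = y
  u = t
  x = 6
  return x
After copy-propagate (6 stmts):
  z = 8
  y = 7 - 8
  t = y
  u = y
  x = 6
  return 6
After constant-fold (6 stmts):
  z = 8
  y = -1
  t = y
  u = y
  x = 6
  return 6
After dead-code-elim (1 stmts):
  return 6
Evaluate:
  z = 8  =>  z = 8
  y = 7 - z  =>  y = -1
  t = y  =>  t = -1
  u = t  =>  u = -1
  x = 6  =>  x = 6
  return x = 6

Answer: 6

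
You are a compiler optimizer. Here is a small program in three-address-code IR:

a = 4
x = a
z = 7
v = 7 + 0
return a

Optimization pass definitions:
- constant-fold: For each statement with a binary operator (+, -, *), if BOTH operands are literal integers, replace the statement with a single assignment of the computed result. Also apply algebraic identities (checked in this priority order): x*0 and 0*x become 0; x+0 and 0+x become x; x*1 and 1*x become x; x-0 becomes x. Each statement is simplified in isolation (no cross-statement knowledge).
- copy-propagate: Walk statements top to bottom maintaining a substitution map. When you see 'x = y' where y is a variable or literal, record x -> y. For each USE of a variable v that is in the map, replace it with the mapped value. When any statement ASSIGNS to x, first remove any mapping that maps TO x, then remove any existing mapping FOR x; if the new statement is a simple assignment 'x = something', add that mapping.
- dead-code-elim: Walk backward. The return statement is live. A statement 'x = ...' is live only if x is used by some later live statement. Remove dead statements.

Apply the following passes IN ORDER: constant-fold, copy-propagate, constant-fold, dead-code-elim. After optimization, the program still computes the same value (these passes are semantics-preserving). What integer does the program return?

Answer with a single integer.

Answer: 4

Derivation:
Initial IR:
  a = 4
  x = a
  z = 7
  v = 7 + 0
  return a
After constant-fold (5 stmts):
  a = 4
  x = a
  z = 7
  v = 7
  return a
After copy-propagate (5 stmts):
  a = 4
  x = 4
  z = 7
  v = 7
  return 4
After constant-fold (5 stmts):
  a = 4
  x = 4
  z = 7
  v = 7
  return 4
After dead-code-elim (1 stmts):
  return 4
Evaluate:
  a = 4  =>  a = 4
  x = a  =>  x = 4
  z = 7  =>  z = 7
  v = 7 + 0  =>  v = 7
  return a = 4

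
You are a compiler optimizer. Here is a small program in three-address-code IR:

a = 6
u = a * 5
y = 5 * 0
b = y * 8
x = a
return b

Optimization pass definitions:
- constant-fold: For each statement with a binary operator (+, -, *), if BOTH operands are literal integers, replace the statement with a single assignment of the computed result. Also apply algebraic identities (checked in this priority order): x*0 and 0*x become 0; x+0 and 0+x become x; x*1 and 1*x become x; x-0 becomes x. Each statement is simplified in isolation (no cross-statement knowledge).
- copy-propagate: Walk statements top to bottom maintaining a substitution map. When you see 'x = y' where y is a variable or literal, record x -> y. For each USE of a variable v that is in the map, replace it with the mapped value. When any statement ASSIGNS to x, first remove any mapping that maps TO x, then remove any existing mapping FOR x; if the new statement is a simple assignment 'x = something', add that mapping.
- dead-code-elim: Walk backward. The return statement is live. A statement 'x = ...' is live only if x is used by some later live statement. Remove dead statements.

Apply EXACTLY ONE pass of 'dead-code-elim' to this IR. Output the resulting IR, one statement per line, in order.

Answer: y = 5 * 0
b = y * 8
return b

Derivation:
Applying dead-code-elim statement-by-statement:
  [6] return b  -> KEEP (return); live=['b']
  [5] x = a  -> DEAD (x not live)
  [4] b = y * 8  -> KEEP; live=['y']
  [3] y = 5 * 0  -> KEEP; live=[]
  [2] u = a * 5  -> DEAD (u not live)
  [1] a = 6  -> DEAD (a not live)
Result (3 stmts):
  y = 5 * 0
  b = y * 8
  return b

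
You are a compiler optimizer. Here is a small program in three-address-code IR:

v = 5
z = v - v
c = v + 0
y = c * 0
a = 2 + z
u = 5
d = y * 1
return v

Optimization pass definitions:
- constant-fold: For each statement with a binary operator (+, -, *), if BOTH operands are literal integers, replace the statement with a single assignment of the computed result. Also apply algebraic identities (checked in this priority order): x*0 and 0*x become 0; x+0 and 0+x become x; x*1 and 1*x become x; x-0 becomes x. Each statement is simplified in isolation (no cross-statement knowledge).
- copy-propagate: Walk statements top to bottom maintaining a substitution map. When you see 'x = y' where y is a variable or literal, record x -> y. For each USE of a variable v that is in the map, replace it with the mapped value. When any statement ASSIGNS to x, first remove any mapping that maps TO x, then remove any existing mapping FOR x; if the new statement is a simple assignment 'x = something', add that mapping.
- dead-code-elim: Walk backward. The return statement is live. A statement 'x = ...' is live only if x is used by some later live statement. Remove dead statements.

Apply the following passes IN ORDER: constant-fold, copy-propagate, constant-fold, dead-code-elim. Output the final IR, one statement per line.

Initial IR:
  v = 5
  z = v - v
  c = v + 0
  y = c * 0
  a = 2 + z
  u = 5
  d = y * 1
  return v
After constant-fold (8 stmts):
  v = 5
  z = v - v
  c = v
  y = 0
  a = 2 + z
  u = 5
  d = y
  return v
After copy-propagate (8 stmts):
  v = 5
  z = 5 - 5
  c = 5
  y = 0
  a = 2 + z
  u = 5
  d = 0
  return 5
After constant-fold (8 stmts):
  v = 5
  z = 0
  c = 5
  y = 0
  a = 2 + z
  u = 5
  d = 0
  return 5
After dead-code-elim (1 stmts):
  return 5

Answer: return 5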